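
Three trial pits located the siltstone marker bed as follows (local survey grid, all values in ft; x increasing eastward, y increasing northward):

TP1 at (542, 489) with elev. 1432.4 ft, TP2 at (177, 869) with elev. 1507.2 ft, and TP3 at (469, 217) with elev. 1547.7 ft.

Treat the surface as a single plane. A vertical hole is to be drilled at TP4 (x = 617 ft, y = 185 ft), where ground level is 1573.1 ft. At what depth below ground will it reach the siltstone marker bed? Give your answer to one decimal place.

Two edge vectors: TP1→TP2 = (-365, 380, 74.8), TP1→TP3 = (-73, -272, 115.3).
Normal n = (TP1→TP2) × (TP1→TP3) = (64159.6, 36624.1, 127020).
So ∂z/∂x = −n_x/n_z = −0.50511 and ∂z/∂y = −n_y/n_z = −0.28833.
Intercept c from TP1: 1432.4 + 273.77 + 140.99 = 1847.17.
At (617, 185): z_contact = −311.66 − 53.34 + 1847.17 = 1482.17 ft.
Depth below ground = 1573.1 − 1482.17 = 90.9 ft.

90.9 ft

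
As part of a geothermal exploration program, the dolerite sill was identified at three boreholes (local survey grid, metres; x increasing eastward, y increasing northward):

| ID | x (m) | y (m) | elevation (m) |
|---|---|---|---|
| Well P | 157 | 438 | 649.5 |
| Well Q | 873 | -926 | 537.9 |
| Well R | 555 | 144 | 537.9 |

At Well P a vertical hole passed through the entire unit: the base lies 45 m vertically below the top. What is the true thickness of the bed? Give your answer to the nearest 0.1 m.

Two edge vectors: Well P→Well Q = (716, -1364, -111.6), Well P→Well R = (398, -294, -111.6).
Normal n = (Well P→Well Q) × (Well P→Well R) = (119412, 35488.8, 332368).
So ∂z/∂x = −n_x/n_z = −0.35928 and ∂z/∂y = −n_y/n_z = −0.10678.
|∇z| = √(a²+b²) = 0.37481, so dip δ = arctan(0.37481) = 20.55°.
True thickness = vertical thickness × cos δ = 45 × cos 20.55° = 42.1 m.

42.1 m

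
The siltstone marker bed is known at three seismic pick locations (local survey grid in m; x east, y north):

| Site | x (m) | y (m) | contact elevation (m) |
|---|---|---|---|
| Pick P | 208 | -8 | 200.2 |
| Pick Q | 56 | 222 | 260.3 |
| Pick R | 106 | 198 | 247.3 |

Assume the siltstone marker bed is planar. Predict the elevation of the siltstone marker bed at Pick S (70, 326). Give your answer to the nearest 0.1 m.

Two edge vectors: Pick P→Pick Q = (-152, 230, 60.1), Pick P→Pick R = (-102, 206, 47.1).
Normal n = (Pick P→Pick Q) × (Pick P→Pick R) = (-1547.6, 1029, -7852).
So ∂z/∂x = −n_x/n_z = −0.19710 and ∂z/∂y = −n_y/n_z = 0.13105.
Intercept c from Pick P: 200.2 + 41.00 + 1.05 = 242.24.
At (70, 326): z = −13.8 + 42.7 + 242.24 = 271.2 m.

271.2 m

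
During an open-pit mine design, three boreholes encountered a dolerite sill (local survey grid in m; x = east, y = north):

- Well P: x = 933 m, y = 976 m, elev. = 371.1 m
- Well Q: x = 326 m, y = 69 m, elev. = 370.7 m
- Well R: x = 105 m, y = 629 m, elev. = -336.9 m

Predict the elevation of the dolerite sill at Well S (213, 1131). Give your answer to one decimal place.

-607.5 m

Two edge vectors: Well P→Well Q = (-607, -907, -0.4), Well P→Well R = (-828, -347, -708).
Normal n = (Well P→Well Q) × (Well P→Well R) = (642017.2, -429424.8, -540367).
So ∂z/∂x = −n_x/n_z = 1.188113 and ∂z/∂y = −n_y/n_z = −0.794691.
Intercept c from Well P: 371.1 − 1108.51 + 775.62 = 38.21.
At (213, 1131): z = 253.1 − 898.8 + 38.21 = -607.5 m.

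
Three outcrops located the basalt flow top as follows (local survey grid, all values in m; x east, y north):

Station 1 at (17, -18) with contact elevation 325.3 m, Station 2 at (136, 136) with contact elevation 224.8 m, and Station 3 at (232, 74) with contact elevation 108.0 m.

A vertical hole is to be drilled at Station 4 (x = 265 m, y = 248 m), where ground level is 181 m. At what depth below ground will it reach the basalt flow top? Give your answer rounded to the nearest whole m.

Let the plane be z = a·x + b·y + c.
Station 2−Station 1: 119a + 154b = −100.5;  Station 3−Station 1: 215a + 92b = −217.3.
Solving gives a = −1.09278, b = 0.19182.
Then c = 325.3 − a·17 − b·-18 = 347.33.
At (265, 248): z_contact = −289.6 + 47.6 + 347.33 = 105.3 m.
Depth below ground = 181 − 105.3 = 76 m.

76 m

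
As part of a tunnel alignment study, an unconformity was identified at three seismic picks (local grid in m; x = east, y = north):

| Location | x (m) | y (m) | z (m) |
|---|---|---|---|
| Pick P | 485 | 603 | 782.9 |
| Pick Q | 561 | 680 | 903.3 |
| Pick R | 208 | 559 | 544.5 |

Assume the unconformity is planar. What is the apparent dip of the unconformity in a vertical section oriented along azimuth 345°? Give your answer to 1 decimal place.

Two edge vectors: Pick P→Pick Q = (76, 77, 120.4), Pick P→Pick R = (-277, -44, -238.4).
Normal n = (Pick P→Pick Q) × (Pick P→Pick R) = (-13059.2, -15232.4, 17985).
So ∂z/∂x = −n_x/n_z = 0.72612 and ∂z/∂y = −n_y/n_z = 0.84695.
Unit vector along 345° is (sin 345°, cos 345°) = (-0.2588, 0.9659).
Slope in that direction = a·(-0.2588) + b·(0.9659) = 0.63016.
Apparent dip = arctan|0.63016| = 32.2° (true dip is 48.1°, so apparent ≤ true as expected).

32.2°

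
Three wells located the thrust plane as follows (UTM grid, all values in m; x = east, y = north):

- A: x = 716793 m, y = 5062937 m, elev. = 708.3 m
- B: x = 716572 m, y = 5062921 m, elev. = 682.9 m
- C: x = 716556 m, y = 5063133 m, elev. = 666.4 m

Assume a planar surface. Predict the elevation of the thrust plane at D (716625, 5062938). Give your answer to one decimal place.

688.1 m

Two edge vectors: A→B = (-221, -16, -25.4), A→C = (-237, 196, -41.9).
Normal n = (A→B) × (A→C) = (5648.8, -3240.1, -47108).
So ∂z/∂x = −n_x/n_z = 0.119911692 and ∂z/∂y = −n_y/n_z = −0.068780250.
Intercept c from A: 708.3 − 85951.86 + 348230.07 = 262986.51.
At (716625, 5062938): z = 85931.7 − 348230.1 + 262986.51 = 688.1 m.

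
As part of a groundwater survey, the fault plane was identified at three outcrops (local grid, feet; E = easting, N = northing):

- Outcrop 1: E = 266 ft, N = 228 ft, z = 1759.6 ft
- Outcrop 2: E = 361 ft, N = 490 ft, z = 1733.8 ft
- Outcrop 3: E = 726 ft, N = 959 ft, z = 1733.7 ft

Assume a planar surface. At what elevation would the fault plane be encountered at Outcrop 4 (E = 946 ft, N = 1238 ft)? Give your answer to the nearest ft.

Two edge vectors: Outcrop 1→Outcrop 2 = (95, 262, -25.8), Outcrop 1→Outcrop 3 = (460, 731, -25.9).
Normal n = (Outcrop 1→Outcrop 2) × (Outcrop 1→Outcrop 3) = (12074, -9407.5, -51075).
So ∂z/∂E = −n_x/n_z = 0.23640 and ∂z/∂N = −n_y/n_z = −0.18419.
Intercept c from Outcrop 1: 1759.6 − 62.88 + 42.00 = 1738.71.
At (946, 1238): z = 223.6 − 228.0 + 1738.71 = 1734.3 ft.

1734 ft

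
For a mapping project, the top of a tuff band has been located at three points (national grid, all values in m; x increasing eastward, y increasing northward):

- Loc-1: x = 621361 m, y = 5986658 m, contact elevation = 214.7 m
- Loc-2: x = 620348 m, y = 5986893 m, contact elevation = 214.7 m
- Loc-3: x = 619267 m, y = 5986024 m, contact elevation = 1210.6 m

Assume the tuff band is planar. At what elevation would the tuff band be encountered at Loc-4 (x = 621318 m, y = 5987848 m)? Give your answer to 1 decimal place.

-834.8 m

Two edge vectors: Loc-1→Loc-2 = (-1013, 235, 0), Loc-1→Loc-3 = (-2094, -634, 995.9).
Normal n = (Loc-1→Loc-2) × (Loc-1→Loc-3) = (234036.5, 1008846.7, 1134332).
So ∂z/∂x = −n_x/n_z = −0.206320989 and ∂z/∂y = −n_y/n_z = −0.889375156.
Intercept c from Loc-1: 214.7 + 128199.82 + 5324384.90 = 5452799.41.
At (621318, 5987848): z = −128190.9 − 5325443.3 + 5452799.41 = -834.8 m.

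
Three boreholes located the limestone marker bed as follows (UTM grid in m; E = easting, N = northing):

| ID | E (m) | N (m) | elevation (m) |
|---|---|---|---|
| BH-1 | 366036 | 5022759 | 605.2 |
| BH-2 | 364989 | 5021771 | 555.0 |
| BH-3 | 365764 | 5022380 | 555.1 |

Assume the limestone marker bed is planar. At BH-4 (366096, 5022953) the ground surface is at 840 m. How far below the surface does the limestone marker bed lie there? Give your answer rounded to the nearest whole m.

190 m

Two edge vectors: BH-1→BH-2 = (-1047, -988, -50.2), BH-1→BH-3 = (-272, -379, -50.1).
Normal n = (BH-1→BH-2) × (BH-1→BH-3) = (30473, -38800.3, 128077).
So ∂z/∂E = −n_x/n_z = −0.23792718 and ∂z/∂N = −n_y/n_z = 0.30294510.
Intercept c from BH-1: 605.2 + 87089.91 − 1521620.24 = −1433925.13.
At (366096, 5022953): z_contact = −87104.2 + 1521679.0 − 1433925.13 = 649.7 m.
Depth below ground = 840 − 649.7 = 190 m.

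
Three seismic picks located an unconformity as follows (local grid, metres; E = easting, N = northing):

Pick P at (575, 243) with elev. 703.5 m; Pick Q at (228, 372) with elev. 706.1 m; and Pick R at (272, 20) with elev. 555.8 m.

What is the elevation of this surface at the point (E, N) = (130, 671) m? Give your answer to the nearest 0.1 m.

Two edge vectors: Pick P→Pick Q = (-347, 129, 2.6), Pick P→Pick R = (-303, -223, -147.7).
Normal n = (Pick P→Pick Q) × (Pick P→Pick R) = (-18473.5, -52039.7, 116468).
So ∂z/∂E = −n_x/n_z = 0.15861 and ∂z/∂N = −n_y/n_z = 0.44682.
Intercept c from Pick P: 703.5 − 91.20 − 108.58 = 503.72.
At (130, 671): z = 20.6 + 299.8 + 503.72 = 824.2 m.

824.2 m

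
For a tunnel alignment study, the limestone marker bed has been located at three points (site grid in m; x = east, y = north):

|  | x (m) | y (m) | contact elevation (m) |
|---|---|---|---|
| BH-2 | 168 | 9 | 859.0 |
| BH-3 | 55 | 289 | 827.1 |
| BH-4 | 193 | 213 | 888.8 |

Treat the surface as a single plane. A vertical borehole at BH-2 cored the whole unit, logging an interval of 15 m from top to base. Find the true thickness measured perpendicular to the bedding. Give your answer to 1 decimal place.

Let the plane be z = a·x + b·y + c.
BH-3−BH-2: −113a + 280b = −31.9;  BH-4−BH-2: 25a + 204b = 29.8.
Solving gives a = 0.49420, b = 0.08552.
|∇z| = √(a²+b²) = 0.50154, so dip δ = arctan(0.50154) = 26.64°.
True thickness = vertical thickness × cos δ = 15 × cos 26.64° = 13.4 m.

13.4 m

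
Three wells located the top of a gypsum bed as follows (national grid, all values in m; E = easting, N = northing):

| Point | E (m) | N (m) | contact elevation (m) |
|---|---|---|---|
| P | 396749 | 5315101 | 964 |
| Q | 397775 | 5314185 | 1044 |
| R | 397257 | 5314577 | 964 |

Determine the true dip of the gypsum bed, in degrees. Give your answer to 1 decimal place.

38.9°

Two edge vectors: P→Q = (1026, -916, 80), P→R = (508, -524, 0).
Normal n = (P→Q) × (P→R) = (41920, 40640, -72296).
So ∂z/∂E = −n_x/n_z = 0.57984 and ∂z/∂N = −n_y/n_z = 0.56213.
Gradient magnitude |∇z| = √(a² + b²) = √(0.33621 + 0.31599) = 0.80759.
True dip = arctan(0.80759) = 38.9°, dipping toward SW (azimuth ≈ 226°).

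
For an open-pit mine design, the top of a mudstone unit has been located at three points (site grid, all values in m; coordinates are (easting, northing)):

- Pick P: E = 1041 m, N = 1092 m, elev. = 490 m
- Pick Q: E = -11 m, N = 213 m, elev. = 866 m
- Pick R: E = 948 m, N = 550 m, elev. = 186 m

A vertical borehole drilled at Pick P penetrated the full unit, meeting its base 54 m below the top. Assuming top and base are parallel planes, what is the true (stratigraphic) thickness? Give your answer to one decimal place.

Two edge vectors: Pick P→Pick Q = (-1052, -879, 376), Pick P→Pick R = (-93, -542, -304).
Normal n = (Pick P→Pick Q) × (Pick P→Pick R) = (471008, -354776, 488437).
So ∂z/∂E = −n_x/n_z = −0.96432 and ∂z/∂N = −n_y/n_z = 0.72635.
|∇z| = √(a²+b²) = 1.20727, so dip δ = arctan(1.20727) = 50.36°.
True thickness = vertical thickness × cos δ = 54 × cos 50.36° = 34.4 m.

34.4 m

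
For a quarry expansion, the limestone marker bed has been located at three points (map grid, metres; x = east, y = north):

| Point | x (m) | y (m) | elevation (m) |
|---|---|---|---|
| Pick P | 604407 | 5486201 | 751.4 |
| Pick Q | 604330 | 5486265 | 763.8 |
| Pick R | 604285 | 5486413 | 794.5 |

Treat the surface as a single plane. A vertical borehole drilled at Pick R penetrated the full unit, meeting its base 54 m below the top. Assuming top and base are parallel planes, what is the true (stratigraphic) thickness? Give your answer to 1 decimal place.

Let the plane be z = a·x + b·y + c.
Pick Q−Pick P: −77a + 64b = 12.4;  Pick R−Pick P: −122a + 212b = 43.1.
Solving gives a = 0.01522, b = 0.21206.
|∇z| = √(a²+b²) = 0.21261, so dip δ = arctan(0.21261) = 12.00°.
True thickness = vertical thickness × cos δ = 54 × cos 12.00° = 52.8 m.

52.8 m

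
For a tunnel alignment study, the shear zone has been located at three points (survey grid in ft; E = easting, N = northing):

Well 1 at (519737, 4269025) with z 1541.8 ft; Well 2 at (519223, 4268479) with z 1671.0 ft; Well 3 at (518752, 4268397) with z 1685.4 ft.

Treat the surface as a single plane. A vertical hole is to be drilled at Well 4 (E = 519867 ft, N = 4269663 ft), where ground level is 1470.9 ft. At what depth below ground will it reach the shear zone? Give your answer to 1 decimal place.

86.0 ft

Let the plane be z = a·E + b·N + c.
Well 2−Well 1: −514a − 546b = 129.2;  Well 3−Well 1: −985a − 628b = 143.6.
Solving gives a = 0.012705913, b = −0.248591281.
Then c = 1541.8 − a·519737 − b·4269025 = 1056180.46.
At (519867, 4269663): z_contact = 6605.38 − 1061400.99 + 1056180.46 = 1384.85 ft.
Depth below ground = 1470.9 − 1384.85 = 86.0 ft.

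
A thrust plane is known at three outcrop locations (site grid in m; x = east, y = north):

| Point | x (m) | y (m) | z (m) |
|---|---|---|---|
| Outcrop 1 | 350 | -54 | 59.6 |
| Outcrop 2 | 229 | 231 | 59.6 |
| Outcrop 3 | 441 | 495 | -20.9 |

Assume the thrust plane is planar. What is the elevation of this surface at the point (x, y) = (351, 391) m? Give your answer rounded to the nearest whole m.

Two edge vectors: Outcrop 1→Outcrop 2 = (-121, 285, 0), Outcrop 1→Outcrop 3 = (91, 549, -80.5).
Normal n = (Outcrop 1→Outcrop 2) × (Outcrop 1→Outcrop 3) = (-22942.5, -9740.5, -92364).
So ∂z/∂x = −n_x/n_z = −0.24839 and ∂z/∂y = −n_y/n_z = −0.10546.
Intercept c from Outcrop 1: 59.6 + 86.94 − 5.69 = 140.84.
At (351, 391): z = −87.2 − 41.2 + 140.84 = 12.4 m.

12 m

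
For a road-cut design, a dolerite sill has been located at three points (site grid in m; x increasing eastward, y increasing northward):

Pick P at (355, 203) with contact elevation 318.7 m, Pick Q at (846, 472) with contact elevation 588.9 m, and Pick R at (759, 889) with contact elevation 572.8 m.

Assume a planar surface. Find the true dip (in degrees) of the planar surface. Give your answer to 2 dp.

27.36°

Let the plane be z = a·x + b·y + c.
Pick Q−Pick P: 491a + 269b = 270.2;  Pick R−Pick P: 404a + 686b = 254.1.
Solving gives a = 0.51284, b = 0.06839.
Gradient magnitude |∇z| = √(a² + b²) = √(0.26300 + 0.00468) = 0.51738.
True dip = arctan(0.51738) = 27.36°, dipping toward W (azimuth ≈ 262°).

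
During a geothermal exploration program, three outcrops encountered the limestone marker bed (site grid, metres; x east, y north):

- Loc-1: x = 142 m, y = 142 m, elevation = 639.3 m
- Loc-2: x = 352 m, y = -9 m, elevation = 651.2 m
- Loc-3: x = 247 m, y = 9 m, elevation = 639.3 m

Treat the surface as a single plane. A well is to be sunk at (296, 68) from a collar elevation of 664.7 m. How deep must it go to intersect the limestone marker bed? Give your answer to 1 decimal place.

Let the plane be z = a·x + b·y + c.
Loc-2−Loc-1: 210a − 151b = 11.9;  Loc-3−Loc-1: 105a − 133b = 0.
Solving gives a = 0.13107, b = 0.10348.
Then c = 639.3 − a·142 − b·142 = 605.99.
At (296, 68): z_contact = 38.80 + 7.04 + 605.99 = 651.83 m.
Depth below ground = 664.7 − 651.83 = 12.9 m.

12.9 m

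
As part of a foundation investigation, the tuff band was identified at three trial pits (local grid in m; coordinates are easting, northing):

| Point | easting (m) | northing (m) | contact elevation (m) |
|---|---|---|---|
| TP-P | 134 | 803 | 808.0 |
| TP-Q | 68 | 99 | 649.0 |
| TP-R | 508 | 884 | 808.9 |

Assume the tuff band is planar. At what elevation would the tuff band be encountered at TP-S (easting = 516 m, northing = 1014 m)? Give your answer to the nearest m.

Two edge vectors: TP-P→TP-Q = (-66, -704, -159), TP-P→TP-R = (374, 81, 0.9).
Normal n = (TP-P→TP-Q) × (TP-P→TP-R) = (12245.4, -59406.6, 257950).
So ∂z/∂easting = −n_x/n_z = −0.04747 and ∂z/∂northing = −n_y/n_z = 0.23030.
Intercept c from TP-P: 808 + 6.36 − 184.93 = 629.43.
At (516, 1014): z = −24.5 + 233.5 + 629.43 = 838.5 m.

838 m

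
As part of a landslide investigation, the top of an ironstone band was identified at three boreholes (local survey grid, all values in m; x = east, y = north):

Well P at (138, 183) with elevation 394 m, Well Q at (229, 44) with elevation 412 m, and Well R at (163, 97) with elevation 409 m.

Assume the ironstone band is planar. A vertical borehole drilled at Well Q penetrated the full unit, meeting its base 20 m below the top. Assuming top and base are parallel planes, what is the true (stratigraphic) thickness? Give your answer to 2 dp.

Two edge vectors: Well P→Well Q = (91, -139, 18), Well P→Well R = (25, -86, 15).
Normal n = (Well P→Well Q) × (Well P→Well R) = (-537, -915, -4351).
So ∂z/∂x = −n_x/n_z = −0.12342 and ∂z/∂y = −n_y/n_z = −0.21030.
|∇z| = √(a²+b²) = 0.24384, so dip δ = arctan(0.24384) = 13.70°.
True thickness = vertical thickness × cos δ = 20 × cos 13.70° = 19.43 m.

19.43 m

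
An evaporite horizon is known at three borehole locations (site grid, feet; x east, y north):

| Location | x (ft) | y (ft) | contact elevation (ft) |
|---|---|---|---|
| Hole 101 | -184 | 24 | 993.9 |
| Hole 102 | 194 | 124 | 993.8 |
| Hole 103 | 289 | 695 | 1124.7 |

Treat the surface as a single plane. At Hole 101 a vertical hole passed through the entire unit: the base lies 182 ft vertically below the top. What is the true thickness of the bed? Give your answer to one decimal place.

176.6 ft

Two edge vectors: Hole 101→Hole 102 = (378, 100, -0.1), Hole 101→Hole 103 = (473, 671, 130.8).
Normal n = (Hole 101→Hole 102) × (Hole 101→Hole 103) = (13147.1, -49489.7, 206338).
So ∂z/∂x = −n_x/n_z = −0.06372 and ∂z/∂y = −n_y/n_z = 0.23985.
|∇z| = √(a²+b²) = 0.24817, so dip δ = arctan(0.24817) = 13.94°.
True thickness = vertical thickness × cos δ = 182 × cos 13.94° = 176.6 ft.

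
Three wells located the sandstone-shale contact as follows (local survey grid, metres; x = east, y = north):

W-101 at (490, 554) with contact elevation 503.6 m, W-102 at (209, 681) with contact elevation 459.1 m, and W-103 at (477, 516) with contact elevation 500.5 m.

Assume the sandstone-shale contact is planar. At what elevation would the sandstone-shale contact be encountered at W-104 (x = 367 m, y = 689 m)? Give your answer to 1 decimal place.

Let the plane be z = a·x + b·y + c.
W-102−W-101: −281a + 127b = −44.5;  W-103−W-101: −13a − 38b = −3.1.
Solving gives a = 0.16909, b = 0.02373.
Then c = 503.6 − a·490 − b·554 = 407.60.
At (367, 689): z = 62.1 + 16.4 + 407.60 = 486.0 m.

486.0 m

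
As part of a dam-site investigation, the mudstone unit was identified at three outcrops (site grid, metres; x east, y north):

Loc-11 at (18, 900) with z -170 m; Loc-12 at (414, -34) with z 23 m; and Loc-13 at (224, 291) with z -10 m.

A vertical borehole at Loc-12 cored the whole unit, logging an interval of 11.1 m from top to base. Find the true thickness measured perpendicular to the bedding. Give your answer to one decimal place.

Let the plane be z = a·x + b·y + c.
Loc-12−Loc-11: 396a − 934b = 193;  Loc-13−Loc-11: 206a − 609b = 160.
Solving gives a = −0.65429, b = −0.48404.
|∇z| = √(a²+b²) = 0.81387, so dip δ = arctan(0.81387) = 39.14°.
True thickness = vertical thickness × cos δ = 11.1 × cos 39.14° = 8.6 m.

8.6 m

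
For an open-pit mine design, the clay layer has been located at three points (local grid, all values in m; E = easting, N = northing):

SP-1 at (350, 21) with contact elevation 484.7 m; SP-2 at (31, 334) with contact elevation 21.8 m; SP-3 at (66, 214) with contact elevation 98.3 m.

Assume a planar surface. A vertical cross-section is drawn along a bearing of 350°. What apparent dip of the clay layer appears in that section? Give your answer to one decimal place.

26.4°

Let the plane be z = a·E + b·N + c.
SP-2−SP-1: −319a + 313b = −462.9;  SP-3−SP-1: −284a + 193b = −386.4.
Solving gives a = 1.15658, b = −0.30016.
Unit vector along 350° is (sin 350°, cos 350°) = (-0.1736, 0.9848).
Slope in that direction = a·(-0.1736) + b·(0.9848) = −0.49644.
Apparent dip = arctan|0.49644| = 26.4° (true dip is 50.1°, so apparent ≤ true as expected).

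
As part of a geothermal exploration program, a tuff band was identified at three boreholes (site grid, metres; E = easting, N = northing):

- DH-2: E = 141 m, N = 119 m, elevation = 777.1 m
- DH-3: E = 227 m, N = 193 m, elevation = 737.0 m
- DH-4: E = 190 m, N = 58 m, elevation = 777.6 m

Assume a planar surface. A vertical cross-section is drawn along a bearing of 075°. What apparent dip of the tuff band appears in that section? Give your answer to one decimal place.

Let the plane be z = a·E + b·N + c.
DH-3−DH-2: 86a + 74b = −40.1;  DH-4−DH-2: 49a − 61b = 0.5.
Solving gives a = −0.27154, b = −0.22632.
Unit vector along 075° is (sin 75°, cos 75°) = (0.9659, 0.2588).
Slope in that direction = a·(0.9659) + b·(0.2588) = −0.32086.
Apparent dip = arctan|0.32086| = 17.8° (true dip is 19.5°, so apparent ≤ true as expected).

17.8°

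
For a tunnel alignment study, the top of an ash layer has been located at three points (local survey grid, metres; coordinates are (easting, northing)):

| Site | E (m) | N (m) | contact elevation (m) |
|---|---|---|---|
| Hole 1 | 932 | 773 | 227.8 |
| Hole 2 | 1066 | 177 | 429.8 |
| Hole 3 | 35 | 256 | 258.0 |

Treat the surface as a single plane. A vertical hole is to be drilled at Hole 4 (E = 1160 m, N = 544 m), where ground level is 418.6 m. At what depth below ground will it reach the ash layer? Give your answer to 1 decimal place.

Two edge vectors: Hole 1→Hole 2 = (134, -596, 202), Hole 1→Hole 3 = (-897, -517, 30.2).
Normal n = (Hole 1→Hole 2) × (Hole 1→Hole 3) = (86434.8, -185240.8, -603890).
So ∂z/∂E = −n_x/n_z = 0.143130 and ∂z/∂N = −n_y/n_z = −0.306746.
Intercept c from Hole 1: 227.8 − 133.40 + 237.11 = 331.52.
At (1160, 544): z_contact = 166.03 − 166.87 + 331.52 = 330.68 m.
Depth below ground = 418.6 − 330.68 = 87.9 m.

87.9 m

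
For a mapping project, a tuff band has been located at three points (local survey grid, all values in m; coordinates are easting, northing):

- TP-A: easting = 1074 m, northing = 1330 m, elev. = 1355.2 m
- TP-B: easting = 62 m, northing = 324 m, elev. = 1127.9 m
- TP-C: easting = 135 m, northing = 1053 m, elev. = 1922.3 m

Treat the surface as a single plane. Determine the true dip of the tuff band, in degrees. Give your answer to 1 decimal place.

56.7°

Let the plane be z = a·easting + b·northing + c.
TP-B−TP-A: −1012a − 1006b = −227.3;  TP-C−TP-A: −939a − 277b = 567.1.
Solving gives a = −0.95357, b = 1.18520.
Gradient magnitude |∇z| = √(a² + b²) = √(0.90929 + 1.40470) = 1.52118.
True dip = arctan(1.52118) = 56.7°, dipping toward SE (azimuth ≈ 141°).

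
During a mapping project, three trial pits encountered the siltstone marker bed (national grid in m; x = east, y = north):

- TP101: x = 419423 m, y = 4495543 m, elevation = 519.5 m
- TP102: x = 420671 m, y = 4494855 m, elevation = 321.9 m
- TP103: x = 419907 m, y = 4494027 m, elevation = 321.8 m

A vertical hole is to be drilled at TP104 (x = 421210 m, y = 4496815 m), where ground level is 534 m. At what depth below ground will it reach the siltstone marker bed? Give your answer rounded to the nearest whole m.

79 m

Two edge vectors: TP101→TP102 = (1248, -688, -197.6), TP101→TP103 = (484, -1516, -197.7).
Normal n = (TP101→TP102) × (TP101→TP103) = (-163544, 151091.2, -1558976).
So ∂z/∂x = −n_x/n_z = −0.10490476 and ∂z/∂y = −n_y/n_z = 0.09691695.
Intercept c from TP101: 519.5 + 43999.47 − 435694.32 = −391175.35.
At (421210, 4496815): z_contact = −44186.9 + 435817.6 − 391175.35 = 455.3 m.
Depth below ground = 534 − 455.3 = 79 m.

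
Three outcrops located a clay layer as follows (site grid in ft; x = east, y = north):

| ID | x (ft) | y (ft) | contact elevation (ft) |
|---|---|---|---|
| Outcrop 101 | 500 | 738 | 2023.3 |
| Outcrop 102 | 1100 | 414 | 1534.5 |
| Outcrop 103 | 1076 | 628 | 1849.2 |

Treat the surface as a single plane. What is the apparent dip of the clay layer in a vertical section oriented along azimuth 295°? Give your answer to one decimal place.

Two edge vectors: Outcrop 101→Outcrop 102 = (600, -324, -488.8), Outcrop 101→Outcrop 103 = (576, -110, -174.1).
Normal n = (Outcrop 101→Outcrop 102) × (Outcrop 101→Outcrop 103) = (2640.4, -177088.8, 120624).
So ∂z/∂x = −n_x/n_z = −0.02189 and ∂z/∂y = −n_y/n_z = 1.46811.
Unit vector along 295° is (sin 295°, cos 295°) = (-0.9063, 0.4226).
Slope in that direction = a·(-0.9063) + b·(0.4226) = 0.64029.
Apparent dip = arctan|0.64029| = 32.6° (true dip is 55.7°, so apparent ≤ true as expected).

32.6°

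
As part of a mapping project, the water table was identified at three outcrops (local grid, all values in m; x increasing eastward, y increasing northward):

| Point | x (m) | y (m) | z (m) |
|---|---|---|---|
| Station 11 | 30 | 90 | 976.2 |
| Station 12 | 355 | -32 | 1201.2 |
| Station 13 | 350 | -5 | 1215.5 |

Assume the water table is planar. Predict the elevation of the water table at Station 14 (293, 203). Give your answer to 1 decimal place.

Let the plane be z = a·x + b·y + c.
Station 12−Station 11: 325a − 122b = 225;  Station 13−Station 11: 320a − 95b = 239.3.
Solving gives a = 0.95770, b = 0.70698.
Then c = 976.2 − a·30 − b·90 = 883.84.
At (293, 203): z = 280.6 + 143.5 + 883.84 = 1308.0 m.

1308.0 m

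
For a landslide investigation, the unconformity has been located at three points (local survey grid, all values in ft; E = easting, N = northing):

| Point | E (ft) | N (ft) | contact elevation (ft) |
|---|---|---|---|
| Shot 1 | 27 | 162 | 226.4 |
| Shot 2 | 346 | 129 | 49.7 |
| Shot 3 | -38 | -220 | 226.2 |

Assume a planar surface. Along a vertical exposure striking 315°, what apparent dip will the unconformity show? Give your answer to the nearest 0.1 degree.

24.3°

Two edge vectors: Shot 1→Shot 2 = (319, -33, -176.7), Shot 1→Shot 3 = (-65, -382, -0.2).
Normal n = (Shot 1→Shot 2) × (Shot 1→Shot 3) = (-67492.8, 11549.3, -124003).
So ∂z/∂E = −n_x/n_z = −0.54428 and ∂z/∂N = −n_y/n_z = 0.09314.
Unit vector along 315° is (sin 315°, cos 315°) = (-0.7071, 0.7071).
Slope in that direction = a·(-0.7071) + b·(0.7071) = 0.45072.
Apparent dip = arctan|0.45072| = 24.3° (true dip is 28.9°, so apparent ≤ true as expected).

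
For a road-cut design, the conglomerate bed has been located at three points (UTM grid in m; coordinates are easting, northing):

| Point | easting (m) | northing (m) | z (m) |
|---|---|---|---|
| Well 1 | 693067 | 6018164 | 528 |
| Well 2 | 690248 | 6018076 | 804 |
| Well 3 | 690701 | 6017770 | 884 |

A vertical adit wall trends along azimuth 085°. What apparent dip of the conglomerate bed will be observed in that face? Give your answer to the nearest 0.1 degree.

6.8°

Let the plane be z = a·easting + b·northing + c.
Well 2−Well 1: −2819a − 88b = 276;  Well 3−Well 1: −2366a − 394b = 356.
Solving gives a = −0.08578, b = −0.38843.
Unit vector along 085° is (sin 85°, cos 85°) = (0.9962, 0.0872).
Slope in that direction = a·(0.9962) + b·(0.0872) = −0.11931.
Apparent dip = arctan|0.11931| = 6.8° (true dip is 21.7°, so apparent ≤ true as expected).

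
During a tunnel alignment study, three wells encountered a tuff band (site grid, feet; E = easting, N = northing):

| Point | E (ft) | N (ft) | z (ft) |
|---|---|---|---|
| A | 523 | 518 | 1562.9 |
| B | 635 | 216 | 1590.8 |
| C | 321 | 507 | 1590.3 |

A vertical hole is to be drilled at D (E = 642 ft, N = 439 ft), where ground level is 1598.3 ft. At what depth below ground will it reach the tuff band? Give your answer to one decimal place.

39.6 ft

Two edge vectors: A→B = (112, -302, 27.9), A→C = (-202, -11, 27.4).
Normal n = (A→B) × (A→C) = (-7967.9, -8704.6, -62236).
So ∂z/∂E = −n_x/n_z = −0.12803 and ∂z/∂N = −n_y/n_z = −0.13986.
Intercept c from A: 1562.9 + 66.96 + 72.45 = 1702.31.
At (642, 439): z_contact = −82.19 − 61.40 + 1702.31 = 1558.71 ft.
Depth below ground = 1598.3 − 1558.71 = 39.6 ft.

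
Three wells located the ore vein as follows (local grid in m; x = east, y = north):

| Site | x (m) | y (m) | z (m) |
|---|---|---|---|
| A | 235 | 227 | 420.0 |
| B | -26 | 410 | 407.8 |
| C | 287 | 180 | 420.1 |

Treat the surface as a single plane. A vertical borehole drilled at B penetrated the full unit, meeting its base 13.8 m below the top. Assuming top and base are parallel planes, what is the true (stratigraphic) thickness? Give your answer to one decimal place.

Two edge vectors: A→B = (-261, 183, -12.2), A→C = (52, -47, 0.1).
Normal n = (A→B) × (A→C) = (-555.1, -608.3, 2751).
So ∂z/∂x = −n_x/n_z = 0.20178 and ∂z/∂y = −n_y/n_z = 0.22112.
|∇z| = √(a²+b²) = 0.29935, so dip δ = arctan(0.29935) = 16.66°.
True thickness = vertical thickness × cos δ = 13.8 × cos 16.66° = 13.2 m.

13.2 m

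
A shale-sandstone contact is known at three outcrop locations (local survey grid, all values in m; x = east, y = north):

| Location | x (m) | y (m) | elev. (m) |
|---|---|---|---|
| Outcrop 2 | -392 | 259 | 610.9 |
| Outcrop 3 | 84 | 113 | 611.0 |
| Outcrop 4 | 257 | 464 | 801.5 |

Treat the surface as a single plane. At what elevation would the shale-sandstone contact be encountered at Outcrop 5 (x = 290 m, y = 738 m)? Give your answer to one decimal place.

935.4 m

Let the plane be z = a·x + b·y + c.
Outcrop 3−Outcrop 2: 476a − 146b = 0.1;  Outcrop 4−Outcrop 2: 649a + 205b = 190.6.
Solving gives a = 0.14479, b = 0.47137.
Then c = 610.9 − a·-392 − b·259 = 545.57.
At (290, 738): z = 42.0 + 347.9 + 545.57 = 935.4 m.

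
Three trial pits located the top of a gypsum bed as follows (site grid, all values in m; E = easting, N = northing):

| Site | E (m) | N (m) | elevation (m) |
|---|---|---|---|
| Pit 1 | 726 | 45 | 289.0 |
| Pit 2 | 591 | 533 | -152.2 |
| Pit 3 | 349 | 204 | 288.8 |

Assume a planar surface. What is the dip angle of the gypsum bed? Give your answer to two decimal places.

Two edge vectors: Pit 1→Pit 2 = (-135, 488, -441.2), Pit 1→Pit 3 = (-377, 159, -0.2).
Normal n = (Pit 1→Pit 2) × (Pit 1→Pit 3) = (70053.2, 166305.4, 162511).
So ∂z/∂E = −n_x/n_z = −0.43107 and ∂z/∂N = −n_y/n_z = −1.02335.
Gradient magnitude |∇z| = √(a² + b²) = √(0.18582 + 1.04724) = 1.11043.
True dip = arctan(1.11043) = 48.00°, dipping toward NNE (azimuth ≈ 023°).

48.00°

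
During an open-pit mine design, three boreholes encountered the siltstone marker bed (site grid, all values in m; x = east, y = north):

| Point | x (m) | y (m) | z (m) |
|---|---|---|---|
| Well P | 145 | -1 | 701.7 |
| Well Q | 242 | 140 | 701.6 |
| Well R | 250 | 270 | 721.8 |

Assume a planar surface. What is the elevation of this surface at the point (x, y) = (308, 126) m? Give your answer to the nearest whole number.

683 m

Two edge vectors: Well P→Well Q = (97, 141, -0.1), Well P→Well R = (105, 271, 20.1).
Normal n = (Well P→Well Q) × (Well P→Well R) = (2861.2, -1960.2, 11482).
So ∂z/∂x = −n_x/n_z = −0.24919 and ∂z/∂y = −n_y/n_z = 0.17072.
Intercept c from Well P: 701.7 + 36.13 + 0.17 = 738.00.
At (308, 126): z = −76.8 + 21.5 + 738.00 = 682.8 m.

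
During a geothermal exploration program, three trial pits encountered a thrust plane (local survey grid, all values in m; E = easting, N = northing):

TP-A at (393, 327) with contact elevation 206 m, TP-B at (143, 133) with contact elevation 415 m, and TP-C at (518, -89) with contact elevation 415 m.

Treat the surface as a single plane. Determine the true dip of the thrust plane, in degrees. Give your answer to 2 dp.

35.38°

Let the plane be z = a·E + b·N + c.
TP-B−TP-A: −250a − 194b = 209;  TP-C−TP-A: 125a − 416b = 209.
Solving gives a = −0.36178, b = −0.61111.
Gradient magnitude |∇z| = √(a² + b²) = √(0.13088 + 0.37346) = 0.71017.
True dip = arctan(0.71017) = 35.38°, dipping toward NNE (azimuth ≈ 031°).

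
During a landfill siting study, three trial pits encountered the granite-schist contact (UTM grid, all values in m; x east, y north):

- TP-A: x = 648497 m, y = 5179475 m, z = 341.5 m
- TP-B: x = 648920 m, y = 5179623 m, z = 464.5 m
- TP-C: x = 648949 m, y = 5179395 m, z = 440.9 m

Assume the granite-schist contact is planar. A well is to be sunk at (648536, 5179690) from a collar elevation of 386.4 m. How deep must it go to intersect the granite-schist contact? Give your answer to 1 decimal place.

6.5 m

Let the plane be z = a·x + b·y + c.
TP-B−TP-A: 423a + 148b = 123;  TP-C−TP-A: 452a − 80b = 99.4.
Solving gives a = 0.243718234, b = 0.134508021.
Then c = 341.5 − a·648497 − b·5179475 = −854389.98.
At (648536, 5179690): z_contact = 158060.05 + 696709.85 − 854389.98 = 379.92 m.
Depth below ground = 386.4 − 379.92 = 6.5 m.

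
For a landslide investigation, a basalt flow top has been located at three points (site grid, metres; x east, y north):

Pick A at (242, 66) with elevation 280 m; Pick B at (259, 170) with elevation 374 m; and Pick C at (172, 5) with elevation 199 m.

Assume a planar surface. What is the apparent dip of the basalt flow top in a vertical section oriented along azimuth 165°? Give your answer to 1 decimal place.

34.7°

Two edge vectors: Pick A→Pick B = (17, 104, 94), Pick A→Pick C = (-70, -61, -81).
Normal n = (Pick A→Pick B) × (Pick A→Pick C) = (-2690, -5203, 6243).
So ∂z/∂x = −n_x/n_z = 0.43088 and ∂z/∂y = −n_y/n_z = 0.83341.
Unit vector along 165° is (sin 165°, cos 165°) = (0.2588, -0.9659).
Slope in that direction = a·(0.2588) + b·(-0.9659) = −0.69349.
Apparent dip = arctan|0.69349| = 34.7° (true dip is 43.2°, so apparent ≤ true as expected).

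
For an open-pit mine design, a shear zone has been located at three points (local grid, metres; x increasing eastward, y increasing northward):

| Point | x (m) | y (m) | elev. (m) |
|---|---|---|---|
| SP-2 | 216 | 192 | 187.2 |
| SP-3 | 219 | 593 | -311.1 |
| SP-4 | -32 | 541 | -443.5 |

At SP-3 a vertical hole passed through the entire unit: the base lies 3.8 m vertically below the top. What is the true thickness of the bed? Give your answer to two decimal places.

2.13 m

Let the plane be z = a·x + b·y + c.
SP-3−SP-2: 3a + 401b = −498.3;  SP-4−SP-2: −248a + 349b = −630.7.
Solving gives a = 0.78615, b = −1.24852.
|∇z| = √(a²+b²) = 1.47541, so dip δ = arctan(1.47541) = 55.87°.
True thickness = vertical thickness × cos δ = 3.8 × cos 55.87° = 2.13 m.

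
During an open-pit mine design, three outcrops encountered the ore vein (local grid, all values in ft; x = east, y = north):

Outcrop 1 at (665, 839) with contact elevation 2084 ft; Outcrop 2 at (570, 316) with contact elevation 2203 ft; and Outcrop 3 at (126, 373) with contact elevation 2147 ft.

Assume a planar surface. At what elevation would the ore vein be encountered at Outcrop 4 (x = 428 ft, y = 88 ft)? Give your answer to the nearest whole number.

2245 ft

Two edge vectors: Outcrop 1→Outcrop 2 = (-95, -523, 119), Outcrop 1→Outcrop 3 = (-539, -466, 63).
Normal n = (Outcrop 1→Outcrop 2) × (Outcrop 1→Outcrop 3) = (22505, -58156, -237627).
So ∂z/∂x = −n_x/n_z = 0.09471 and ∂z/∂y = −n_y/n_z = −0.24474.
Intercept c from Outcrop 1: 2084 − 62.98 + 205.33 = 2226.35.
At (428, 88): z = 40.5 − 21.5 + 2226.35 = 2245.4 ft.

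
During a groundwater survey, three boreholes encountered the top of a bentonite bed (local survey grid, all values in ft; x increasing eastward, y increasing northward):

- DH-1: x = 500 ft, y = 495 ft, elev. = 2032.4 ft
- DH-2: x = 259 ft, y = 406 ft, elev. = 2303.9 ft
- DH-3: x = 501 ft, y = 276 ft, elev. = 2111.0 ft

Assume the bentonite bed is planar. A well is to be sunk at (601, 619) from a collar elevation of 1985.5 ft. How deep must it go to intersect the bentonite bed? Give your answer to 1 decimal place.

Two edge vectors: DH-1→DH-2 = (-241, -89, 271.5), DH-1→DH-3 = (1, -219, 78.6).
Normal n = (DH-1→DH-2) × (DH-1→DH-3) = (52463.1, 19214.1, 52868).
So ∂z/∂x = −n_x/n_z = −0.99234 and ∂z/∂y = −n_y/n_z = −0.36344.
Intercept c from DH-1: 2032.4 + 496.17 + 179.90 = 2708.47.
At (601, 619): z_contact = −596.40 − 224.97 + 2708.47 = 1887.11 ft.
Depth below ground = 1985.5 − 1887.11 = 98.4 ft.

98.4 ft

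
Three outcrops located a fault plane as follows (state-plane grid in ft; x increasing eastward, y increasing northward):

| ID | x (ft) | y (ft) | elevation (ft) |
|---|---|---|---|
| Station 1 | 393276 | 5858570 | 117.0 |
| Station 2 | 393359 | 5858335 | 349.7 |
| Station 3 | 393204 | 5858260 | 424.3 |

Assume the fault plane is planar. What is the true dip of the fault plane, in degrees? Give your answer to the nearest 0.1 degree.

44.7°

Let the plane be z = a·x + b·y + c.
Station 2−Station 1: 83a − 235b = 232.7;  Station 3−Station 1: −72a − 310b = 307.3.
Solving gives a = −0.00184, b = −0.99086.
Gradient magnitude |∇z| = √(a² + b²) = √(0.00000 + 0.98181) = 0.99086.
True dip = arctan(0.99086) = 44.7°, dipping toward N (azimuth ≈ 000°).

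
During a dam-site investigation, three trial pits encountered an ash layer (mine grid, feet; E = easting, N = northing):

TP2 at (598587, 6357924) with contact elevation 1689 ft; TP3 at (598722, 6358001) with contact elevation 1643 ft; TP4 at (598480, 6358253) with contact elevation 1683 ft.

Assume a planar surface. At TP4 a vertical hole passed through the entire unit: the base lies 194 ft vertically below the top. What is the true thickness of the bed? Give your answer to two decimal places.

185.86 ft

Let the plane be z = a·E + b·N + c.
TP3−TP2: 135a + 77b = −46;  TP4−TP2: −107a + 329b = −6.
Solving gives a = −0.27865, b = −0.10886.
|∇z| = √(a²+b²) = 0.29916, so dip δ = arctan(0.29916) = 16.66°.
True thickness = vertical thickness × cos δ = 194 × cos 16.66° = 185.86 ft.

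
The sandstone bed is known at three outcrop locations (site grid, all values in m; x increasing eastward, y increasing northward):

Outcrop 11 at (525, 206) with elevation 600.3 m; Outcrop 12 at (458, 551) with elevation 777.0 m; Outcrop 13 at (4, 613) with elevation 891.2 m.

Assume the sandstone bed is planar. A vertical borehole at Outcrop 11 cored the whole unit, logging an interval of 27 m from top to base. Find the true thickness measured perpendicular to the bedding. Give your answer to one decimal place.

24.0 m

Let the plane be z = a·x + b·y + c.
Outcrop 12−Outcrop 11: −67a + 345b = 176.7;  Outcrop 13−Outcrop 11: −521a + 407b = 290.9.
Solving gives a = −0.18654, b = 0.47595.
|∇z| = √(a²+b²) = 0.51120, so dip δ = arctan(0.51120) = 27.08°.
True thickness = vertical thickness × cos δ = 27 × cos 27.08° = 24.0 m.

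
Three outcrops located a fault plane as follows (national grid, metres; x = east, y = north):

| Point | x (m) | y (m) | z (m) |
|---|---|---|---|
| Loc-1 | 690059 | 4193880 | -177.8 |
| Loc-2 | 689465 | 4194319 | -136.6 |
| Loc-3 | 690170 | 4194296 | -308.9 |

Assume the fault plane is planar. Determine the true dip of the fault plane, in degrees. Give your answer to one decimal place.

19.5°

Two edge vectors: Loc-1→Loc-2 = (-594, 439, 41.2), Loc-1→Loc-3 = (111, 416, -131.1).
Normal n = (Loc-1→Loc-2) × (Loc-1→Loc-3) = (-74692.1, -73300.2, -295833).
So ∂z/∂x = −n_x/n_z = −0.25248 and ∂z/∂y = −n_y/n_z = −0.24778.
Gradient magnitude |∇z| = √(a² + b²) = √(0.06375 + 0.06139) = 0.35375.
True dip = arctan(0.35375) = 19.5°, dipping toward NE (azimuth ≈ 046°).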